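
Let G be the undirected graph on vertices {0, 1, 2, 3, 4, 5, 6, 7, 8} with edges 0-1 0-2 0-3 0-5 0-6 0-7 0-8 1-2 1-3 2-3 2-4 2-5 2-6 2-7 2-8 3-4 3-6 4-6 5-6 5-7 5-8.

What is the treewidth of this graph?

3

A width-3 tree decomposition is:
Bags: B1 = {0, 2, 5, 6}  B2 = {0, 2, 3, 6}  B3 = {0, 2, 5, 7}  B4 = {2, 3, 4, 6}  B5 = {0, 1, 2, 3}  B6 = {0, 2, 5, 8}
Tree: B1–B2, B1–B3, B2–B4, B2–B5, B3–B6
Each bag holds 4 vertices, so the decomposition has width 3, which upper-bounds the treewidth. On the other hand G contains the 4-clique {0, 1, 2, 3}. A clique must lie in a single bag of any decomposition, so no decomposition can have width below 3. The upper and lower bounds meet at 3, so that is the treewidth.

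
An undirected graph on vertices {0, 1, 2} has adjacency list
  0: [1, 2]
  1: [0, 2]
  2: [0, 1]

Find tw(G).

A width-2 tree decomposition is:
Bags: B1 = {0, 1, 2}
Tree: (single bag)
A single bag containing all 3 vertices is trivially a valid decomposition of width 2. On the other hand G contains the 3-clique {0, 1, 2}. A clique must lie in a single bag of any decomposition, so no decomposition can have width below 2. Therefore the treewidth is 2.

2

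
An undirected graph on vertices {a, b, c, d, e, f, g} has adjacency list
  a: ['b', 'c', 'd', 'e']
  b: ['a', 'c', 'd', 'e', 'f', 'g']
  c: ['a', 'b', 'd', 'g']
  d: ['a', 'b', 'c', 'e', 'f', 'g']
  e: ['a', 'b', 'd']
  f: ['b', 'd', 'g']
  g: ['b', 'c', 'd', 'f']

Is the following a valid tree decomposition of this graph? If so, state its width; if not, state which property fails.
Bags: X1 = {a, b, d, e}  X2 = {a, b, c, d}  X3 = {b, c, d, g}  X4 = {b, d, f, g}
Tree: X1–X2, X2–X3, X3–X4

Vertex coverage: the bags together contain {a, b, c, d, e, f, g}, the full vertex set. Edge coverage: each edge of G has both endpoints in at least one bag. Running intersection: for every vertex, the bags containing it form a connected subtree. All three properties hold, so this is a valid tree decomposition of width max|bag| − 1 = 3, and hence tw(G) ≤ 3.

Yes; width 3.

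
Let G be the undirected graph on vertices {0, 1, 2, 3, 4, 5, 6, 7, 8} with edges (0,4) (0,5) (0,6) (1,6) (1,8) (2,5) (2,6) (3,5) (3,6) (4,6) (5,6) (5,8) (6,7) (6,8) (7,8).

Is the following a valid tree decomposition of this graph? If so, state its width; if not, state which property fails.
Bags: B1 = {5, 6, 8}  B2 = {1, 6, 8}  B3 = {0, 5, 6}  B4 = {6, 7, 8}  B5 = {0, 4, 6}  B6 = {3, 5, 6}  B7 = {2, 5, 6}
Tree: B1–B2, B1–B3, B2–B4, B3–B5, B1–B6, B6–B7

Yes; width 2.

Checking the three conditions: (i) the bags cover all of {0, 1, 2, 3, 4, 5, 6, 7, 8}; (ii) for each edge, some bag contains both endpoints; (iii) the bags containing any fixed vertex form a subtree. All hold, so the decomposition is valid with width 3 − 1 = 2.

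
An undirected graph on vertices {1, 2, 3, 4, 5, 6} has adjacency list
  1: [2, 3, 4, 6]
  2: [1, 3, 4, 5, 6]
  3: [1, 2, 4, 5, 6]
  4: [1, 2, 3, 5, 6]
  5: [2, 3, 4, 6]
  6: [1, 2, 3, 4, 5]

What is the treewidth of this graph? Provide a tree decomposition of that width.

Every bag has size at most 5, so the width is 5 − 1 = 4 and tw(G) ≤ 4. Conversely, {1, 2, 3, 4, 6} is a clique of size 5, and the vertices of any clique must share a bag in every tree decomposition; so some bag has ≥ 5 vertices and tw(G) ≥ 4. Combining the bounds, tw(G) = 4.

Treewidth 4.
One such decomposition:
Bags: B1 = {1, 2, 3, 4, 6}  B2 = {2, 3, 4, 5, 6}
Tree: B1–B2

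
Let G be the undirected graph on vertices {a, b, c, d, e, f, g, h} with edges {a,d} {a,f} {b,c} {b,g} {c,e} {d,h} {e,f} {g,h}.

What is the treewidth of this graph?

2

A width-2 tree decomposition is:
Bags: B1 = {a, d, f}  B2 = {d, f, h}  B3 = {f, g, h}  B4 = {b, f, g}  B5 = {b, c, f}  B6 = {c, e, f}
Tree: B1–B2, B2–B3, B3–B4, B4–B5, B5–B6
Each bag holds 3 vertices, so the decomposition has width 2, which upper-bounds the treewidth. The edges f–a–d–h–g–b–c–e–f form a cycle, so G is not a tree and its treewidth is at least 2. Therefore the treewidth is 2.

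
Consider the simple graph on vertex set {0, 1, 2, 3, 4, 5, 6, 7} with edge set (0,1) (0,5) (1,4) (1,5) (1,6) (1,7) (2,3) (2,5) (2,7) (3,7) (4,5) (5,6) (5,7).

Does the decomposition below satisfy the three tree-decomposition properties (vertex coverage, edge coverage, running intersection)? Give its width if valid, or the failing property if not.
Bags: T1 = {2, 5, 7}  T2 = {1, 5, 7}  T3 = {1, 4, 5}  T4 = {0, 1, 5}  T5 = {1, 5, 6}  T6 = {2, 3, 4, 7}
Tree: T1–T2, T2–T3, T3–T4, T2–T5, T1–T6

A tree decomposition must satisfy three properties: every vertex lies in some bag; for every edge, both endpoints lie together in some bag; and for every vertex, the bags containing it form a connected subtree. Here bags containing vertex 4 are not connected in the tree, so the decomposition is invalid.

No — bags containing vertex 4 are not connected in the tree.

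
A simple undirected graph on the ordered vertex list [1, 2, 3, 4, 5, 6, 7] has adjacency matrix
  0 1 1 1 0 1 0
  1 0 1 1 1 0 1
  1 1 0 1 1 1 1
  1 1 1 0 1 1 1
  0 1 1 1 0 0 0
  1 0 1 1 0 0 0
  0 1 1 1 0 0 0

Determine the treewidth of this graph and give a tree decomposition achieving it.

Each bag holds 4 vertices, so the decomposition has width 3, which upper-bounds the treewidth. On the other hand G contains the 4-clique {1, 2, 3, 4}. A clique must lie in a single bag of any decomposition, so no decomposition can have width below 3. Therefore the treewidth is 3.

Treewidth 3.
One optimal decomposition is:
Bags: B1 = {1, 3, 4, 6}  B2 = {1, 2, 3, 4}  B3 = {2, 3, 4, 5}  B4 = {2, 3, 4, 7}
Tree: B1–B2, B2–B3, B2–B4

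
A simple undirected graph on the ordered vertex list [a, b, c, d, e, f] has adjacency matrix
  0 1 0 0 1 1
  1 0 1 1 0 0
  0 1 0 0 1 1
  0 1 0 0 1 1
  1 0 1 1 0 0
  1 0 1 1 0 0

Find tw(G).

A width-3 tree decomposition is:
Bags: B1 = {a, c, d, f}  B2 = {a, b, c, d}  B3 = {a, c, d, e}
Tree: B1–B2, B2–B3
Every bag has size at most 4, so the width is 4 − 1 = 3 and tw(G) ≤ 3. For the lower bound: the 4 vertex sets {d,f}, {a,b}, {c}, {e} are disjoint, each induces a connected subgraph, and every pair is joined by at least one edge of G. Contracting each set to a single vertex therefore yields K_{4} as a minor, and since treewidth is minor-monotone, tw(G) ≥ tw(K_{4}) = 3. The upper and lower bounds meet at 3, so that is the treewidth.

3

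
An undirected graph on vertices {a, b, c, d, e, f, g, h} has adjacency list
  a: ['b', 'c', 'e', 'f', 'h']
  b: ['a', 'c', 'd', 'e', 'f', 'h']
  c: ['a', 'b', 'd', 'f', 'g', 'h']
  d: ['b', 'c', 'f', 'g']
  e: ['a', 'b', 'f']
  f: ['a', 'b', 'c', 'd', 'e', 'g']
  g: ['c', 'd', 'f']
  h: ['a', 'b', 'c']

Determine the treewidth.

3

A width-3 tree decomposition is:
Bags: B1 = {b, c, d, f}  B2 = {c, d, f, g}  B3 = {a, b, c, f}  B4 = {a, b, e, f}  B5 = {a, b, c, h}
Tree: B1–B2, B1–B3, B3–B4, B3–B5
Every bag has size at most 4, so the width is 4 − 1 = 3 and tw(G) ≤ 3. Conversely, {a, b, c, h} is a clique of size 4, and the vertices of any clique must share a bag in every tree decomposition; so some bag has ≥ 4 vertices and tw(G) ≥ 3. Combining the bounds, tw(G) = 3.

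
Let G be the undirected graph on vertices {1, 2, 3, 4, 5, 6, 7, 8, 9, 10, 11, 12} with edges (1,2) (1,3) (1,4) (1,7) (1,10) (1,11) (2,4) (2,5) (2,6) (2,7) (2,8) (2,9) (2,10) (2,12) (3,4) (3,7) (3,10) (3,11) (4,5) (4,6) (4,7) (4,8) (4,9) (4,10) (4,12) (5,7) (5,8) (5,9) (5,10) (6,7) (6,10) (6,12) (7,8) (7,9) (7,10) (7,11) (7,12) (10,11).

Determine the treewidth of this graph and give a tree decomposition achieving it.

Each bag holds 5 vertices, so the decomposition has width 4, which upper-bounds the treewidth. On the other hand G contains the 5-clique {1, 3, 7, 10, 11}. A clique must lie in a single bag of any decomposition, so no decomposition can have width below 4. The upper and lower bounds meet at 4, so that is the treewidth.

Treewidth 4.
One optimal decomposition is:
Bags: B1 = {2, 4, 6, 7, 10}  B2 = {1, 2, 4, 7, 10}  B3 = {1, 3, 4, 7, 10}  B4 = {2, 4, 5, 7, 10}  B5 = {1, 3, 7, 10, 11}  B6 = {2, 4, 5, 7, 8}  B7 = {2, 4, 5, 7, 9}  B8 = {2, 4, 6, 7, 12}
Tree: B1–B2, B2–B3, B2–B4, B3–B5, B4–B6, B4–B7, B1–B8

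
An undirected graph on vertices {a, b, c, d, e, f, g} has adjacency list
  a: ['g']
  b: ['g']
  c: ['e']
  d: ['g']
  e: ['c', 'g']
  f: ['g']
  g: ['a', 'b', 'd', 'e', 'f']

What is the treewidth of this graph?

A width-1 tree decomposition is:
Bags: B1 = {b, g}  B2 = {d, g}  B3 = {f, g}  B4 = {e, g}  B5 = {c, e}  B6 = {a, g}
Tree: B1–B2, B2–B3, B3–B4, B4–B5, B1–B6
The largest bag has 2 vertices, giving width 1; this decomposition certifies tw(G) ≤ 1. G has an edge, so its treewidth is at least 1. Combining the bounds, tw(G) = 1.

1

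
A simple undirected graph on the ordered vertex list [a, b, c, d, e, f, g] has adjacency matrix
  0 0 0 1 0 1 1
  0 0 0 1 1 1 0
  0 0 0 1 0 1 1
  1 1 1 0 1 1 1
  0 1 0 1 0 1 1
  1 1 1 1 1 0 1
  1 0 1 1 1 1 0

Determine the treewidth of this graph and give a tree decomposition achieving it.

Treewidth 3.
Bags: B1 = {a, d, f, g}  B2 = {d, e, f, g}  B3 = {b, d, e, f}  B4 = {c, d, f, g}
Tree: B1–B2, B2–B3, B1–B4

Each bag holds 4 vertices, so the decomposition has width 3, which upper-bounds the treewidth. Conversely, {d, e, f, g} is a clique of size 4, and the vertices of any clique must share a bag in every tree decomposition; so some bag has ≥ 4 vertices and tw(G) ≥ 3. Hence tw(G) = 3 exactly.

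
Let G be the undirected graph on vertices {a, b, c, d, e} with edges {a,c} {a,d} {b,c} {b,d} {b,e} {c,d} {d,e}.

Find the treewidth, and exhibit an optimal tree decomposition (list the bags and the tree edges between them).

Treewidth 2.
Bags: B1 = {b, d, e}  B2 = {b, c, d}  B3 = {a, c, d}
Tree: B1–B2, B2–B3

Every bag has size at most 3, so the width is 3 − 1 = 2 and tw(G) ≤ 2. Conversely, {b, d, e} is a clique of size 3, and the vertices of any clique must share a bag in every tree decomposition; so some bag has ≥ 3 vertices and tw(G) ≥ 2. Therefore the treewidth is 2.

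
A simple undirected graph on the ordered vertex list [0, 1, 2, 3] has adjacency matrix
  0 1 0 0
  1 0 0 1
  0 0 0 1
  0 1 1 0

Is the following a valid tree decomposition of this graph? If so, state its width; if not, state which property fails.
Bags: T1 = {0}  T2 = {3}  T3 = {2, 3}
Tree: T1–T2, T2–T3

A tree decomposition must satisfy three properties: every vertex lies in some bag; for every edge, both endpoints lie together in some bag; and for every vertex, the bags containing it form a connected subtree. Here vertex 1 appears in no bag, so the decomposition is invalid.

No — vertex 1 appears in no bag.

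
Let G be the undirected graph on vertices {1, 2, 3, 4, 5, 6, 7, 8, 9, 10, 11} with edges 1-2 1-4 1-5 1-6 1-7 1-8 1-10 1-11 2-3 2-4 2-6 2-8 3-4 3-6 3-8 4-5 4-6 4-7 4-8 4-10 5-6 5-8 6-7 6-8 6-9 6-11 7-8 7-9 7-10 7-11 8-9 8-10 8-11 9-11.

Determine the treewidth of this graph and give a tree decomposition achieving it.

The largest bag has 5 vertices, giving width 4; this decomposition certifies tw(G) ≤ 4. For the lower bound, the 5 vertices {1, 4, 7, 8, 10} are pairwise adjacent, and any tree decomposition puts a clique entirely inside one bag — forcing width ≥ 4. The upper and lower bounds meet at 4, so that is the treewidth.

Treewidth 4.
Bags: B1 = {1, 4, 7, 8, 10}  B2 = {1, 4, 6, 7, 8}  B3 = {1, 2, 4, 6, 8}  B4 = {2, 3, 4, 6, 8}  B5 = {1, 4, 5, 6, 8}  B6 = {1, 6, 7, 8, 11}  B7 = {6, 7, 8, 9, 11}
Tree: B1–B2, B2–B3, B3–B4, B3–B5, B2–B6, B6–B7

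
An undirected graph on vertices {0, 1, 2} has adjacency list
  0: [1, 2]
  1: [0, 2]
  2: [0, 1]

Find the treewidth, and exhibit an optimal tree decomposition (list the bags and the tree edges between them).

A single bag containing all 3 vertices is trivially a valid decomposition of width 2. Conversely, {0, 1, 2} is a clique of size 3, and the vertices of any clique must share a bag in every tree decomposition; so some bag has ≥ 3 vertices and tw(G) ≥ 2. Combining the bounds, tw(G) = 2.

Treewidth 2.
Bags: B1 = {0, 1, 2}
Tree: (single bag)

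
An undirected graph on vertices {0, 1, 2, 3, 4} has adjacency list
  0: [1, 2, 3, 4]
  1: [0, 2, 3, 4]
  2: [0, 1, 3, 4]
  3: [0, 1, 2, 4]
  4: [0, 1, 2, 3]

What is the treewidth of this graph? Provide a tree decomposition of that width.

Treewidth 4.
One optimal decomposition is:
Bags: B1 = {0, 1, 2, 3, 4}
Tree: (single bag)

A single bag containing all 5 vertices is trivially a valid decomposition of width 4. Conversely, {0, 1, 2, 3, 4} is a clique of size 5, and the vertices of any clique must share a bag in every tree decomposition; so some bag has ≥ 5 vertices and tw(G) ≥ 4. Combining the bounds, tw(G) = 4.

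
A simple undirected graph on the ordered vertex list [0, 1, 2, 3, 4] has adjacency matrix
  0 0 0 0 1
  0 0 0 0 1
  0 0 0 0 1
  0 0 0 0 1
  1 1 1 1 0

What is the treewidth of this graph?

A width-1 tree decomposition is:
Bags: B1 = {0, 4}  B2 = {1, 4}  B3 = {2, 4}  B4 = {3, 4}
Tree: B1–B2, B2–B3, B3–B4
The largest bag has 2 vertices, giving width 1; this decomposition certifies tw(G) ≤ 1. Since G has at least one edge (e.g. 4–0), it is not an edgeless graph, so tw(G) ≥ 1. Hence tw(G) = 1 exactly.

1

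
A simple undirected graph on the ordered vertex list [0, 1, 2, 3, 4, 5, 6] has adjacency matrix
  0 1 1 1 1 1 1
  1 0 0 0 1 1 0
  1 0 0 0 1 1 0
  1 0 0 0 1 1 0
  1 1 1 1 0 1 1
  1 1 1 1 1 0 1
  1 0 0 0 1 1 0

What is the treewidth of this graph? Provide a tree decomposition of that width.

Treewidth 3.
One such decomposition:
Bags: B1 = {0, 3, 4, 5}  B2 = {0, 1, 4, 5}  B3 = {0, 2, 4, 5}  B4 = {0, 4, 5, 6}
Tree: B1–B2, B1–B3, B3–B4

Every bag has size at most 4, so the width is 4 − 1 = 3 and tw(G) ≤ 3. For the lower bound, the 4 vertices {0, 1, 4, 5} are pairwise adjacent, and any tree decomposition puts a clique entirely inside one bag — forcing width ≥ 3. Hence tw(G) = 3 exactly.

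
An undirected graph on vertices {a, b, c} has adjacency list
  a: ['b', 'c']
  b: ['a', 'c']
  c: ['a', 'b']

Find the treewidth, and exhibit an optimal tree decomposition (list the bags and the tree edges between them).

Treewidth 2.
One such decomposition:
Bags: B1 = {a, b, c}
Tree: (single bag)

With just one bag of size 3, the width is 3 − 1 = 2, so tw(G) ≤ 2. On the other hand G contains the 3-clique {a, b, c}. A clique must lie in a single bag of any decomposition, so no decomposition can have width below 2. The upper and lower bounds meet at 2, so that is the treewidth.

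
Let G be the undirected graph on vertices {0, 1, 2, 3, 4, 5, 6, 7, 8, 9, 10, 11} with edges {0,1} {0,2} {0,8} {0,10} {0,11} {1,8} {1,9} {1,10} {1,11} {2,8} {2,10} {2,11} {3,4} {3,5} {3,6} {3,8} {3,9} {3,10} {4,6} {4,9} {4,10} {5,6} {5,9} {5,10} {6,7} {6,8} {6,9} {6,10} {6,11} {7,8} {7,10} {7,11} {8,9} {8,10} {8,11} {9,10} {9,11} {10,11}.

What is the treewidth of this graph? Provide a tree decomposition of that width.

Every bag has size at most 5, so the width is 5 − 1 = 4 and tw(G) ≤ 4. For the lower bound, the 5 vertices {0, 1, 8, 10, 11} are pairwise adjacent, and any tree decomposition puts a clique entirely inside one bag — forcing width ≥ 4. Combining the bounds, tw(G) = 4.

Treewidth 4.
One optimal decomposition is:
Bags: B1 = {6, 8, 9, 10, 11}  B2 = {3, 6, 8, 9, 10}  B3 = {3, 5, 6, 9, 10}  B4 = {1, 8, 9, 10, 11}  B5 = {0, 1, 8, 10, 11}  B6 = {6, 7, 8, 10, 11}  B7 = {0, 2, 8, 10, 11}  B8 = {3, 4, 6, 9, 10}
Tree: B1–B2, B2–B3, B1–B4, B4–B5, B1–B6, B5–B7, B3–B8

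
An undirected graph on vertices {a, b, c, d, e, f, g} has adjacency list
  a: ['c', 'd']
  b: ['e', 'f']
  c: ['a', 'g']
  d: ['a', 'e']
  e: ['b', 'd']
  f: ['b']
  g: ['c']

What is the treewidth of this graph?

1

A width-1 tree decomposition is:
Bags: B1 = {b, f}  B2 = {b, e}  B3 = {d, e}  B4 = {a, d}  B5 = {a, c}  B6 = {c, g}
Tree: B1–B2, B2–B3, B3–B4, B4–B5, B5–B6
Every bag has size at most 2, so the width is 2 − 1 = 1 and tw(G) ≤ 1. G has an edge, so its treewidth is at least 1. The upper and lower bounds meet at 1, so that is the treewidth.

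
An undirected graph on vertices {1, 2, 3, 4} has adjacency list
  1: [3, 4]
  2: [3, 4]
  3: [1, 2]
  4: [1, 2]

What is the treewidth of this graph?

A width-2 tree decomposition is:
Bags: B1 = {1, 2, 4}  B2 = {1, 2, 3}
Tree: B1–B2
Each bag holds 3 vertices, so the decomposition has width 2, which upper-bounds the treewidth. The edges 1–4–2–3–1 form a cycle, so G is not a tree and its treewidth is at least 2. The upper and lower bounds meet at 2, so that is the treewidth.

2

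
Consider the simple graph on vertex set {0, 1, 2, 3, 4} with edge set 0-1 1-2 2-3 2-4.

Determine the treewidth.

1

A width-1 tree decomposition is:
Bags: B1 = {1, 2}  B2 = {2, 3}  B3 = {0, 1}  B4 = {2, 4}
Tree: B1–B2, B1–B3, B2–B4
The largest bag has 2 vertices, giving width 1; this decomposition certifies tw(G) ≤ 1. Any graph with an edge has treewidth ≥ 1, and G has the edge 1–2. The upper and lower bounds meet at 1, so that is the treewidth.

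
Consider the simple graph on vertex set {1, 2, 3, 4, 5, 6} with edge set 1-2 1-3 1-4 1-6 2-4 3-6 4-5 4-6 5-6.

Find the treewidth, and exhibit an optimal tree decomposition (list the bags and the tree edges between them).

Each bag holds 3 vertices, so the decomposition has width 2, which upper-bounds the treewidth. On the other hand G contains the 3-clique {1, 3, 6}. A clique must lie in a single bag of any decomposition, so no decomposition can have width below 2. The upper and lower bounds meet at 2, so that is the treewidth.

Treewidth 2.
One such decomposition:
Bags: B1 = {1, 2, 4}  B2 = {1, 4, 6}  B3 = {1, 3, 6}  B4 = {4, 5, 6}
Tree: B1–B2, B2–B3, B2–B4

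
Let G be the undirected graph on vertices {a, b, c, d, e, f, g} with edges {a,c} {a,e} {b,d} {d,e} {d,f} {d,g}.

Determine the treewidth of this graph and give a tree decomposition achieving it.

Treewidth 1.
Bags: B1 = {d, g}  B2 = {d, e}  B3 = {a, e}  B4 = {d, f}  B5 = {b, d}  B6 = {a, c}
Tree: B1–B2, B2–B3, B2–B4, B2–B5, B3–B6

Every bag has size at most 2, so the width is 2 − 1 = 1 and tw(G) ≤ 1. Any graph with an edge has treewidth ≥ 1, and G has the edge g–d. Therefore the treewidth is 1.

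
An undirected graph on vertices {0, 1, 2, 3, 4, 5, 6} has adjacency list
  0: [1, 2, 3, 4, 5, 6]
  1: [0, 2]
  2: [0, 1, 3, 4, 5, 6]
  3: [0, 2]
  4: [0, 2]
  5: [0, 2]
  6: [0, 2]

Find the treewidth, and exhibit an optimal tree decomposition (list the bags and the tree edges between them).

Treewidth 2.
Bags: B1 = {0, 2, 3}  B2 = {0, 2, 4}  B3 = {0, 2, 6}  B4 = {0, 1, 2}  B5 = {0, 2, 5}
Tree: B1–B2, B1–B3, B2–B4, B4–B5

Every bag has size at most 3, so the width is 3 − 1 = 2 and tw(G) ≤ 2. On the other hand G contains the 3-clique {0, 1, 2}. A clique must lie in a single bag of any decomposition, so no decomposition can have width below 2. Hence tw(G) = 2 exactly.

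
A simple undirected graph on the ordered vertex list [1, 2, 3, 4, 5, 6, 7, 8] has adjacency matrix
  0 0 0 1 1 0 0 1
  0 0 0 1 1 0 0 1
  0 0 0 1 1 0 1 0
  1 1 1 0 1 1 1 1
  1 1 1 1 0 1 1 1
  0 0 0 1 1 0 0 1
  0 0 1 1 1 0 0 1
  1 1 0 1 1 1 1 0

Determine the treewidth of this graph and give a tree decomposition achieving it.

Treewidth 3.
Bags: B1 = {1, 4, 5, 8}  B2 = {4, 5, 7, 8}  B3 = {2, 4, 5, 8}  B4 = {4, 5, 6, 8}  B5 = {3, 4, 5, 7}
Tree: B1–B2, B2–B3, B1–B4, B2–B5

Each bag holds 4 vertices, so the decomposition has width 3, which upper-bounds the treewidth. On the other hand G contains the 4-clique {1, 4, 5, 8}. A clique must lie in a single bag of any decomposition, so no decomposition can have width below 3. Hence tw(G) = 3 exactly.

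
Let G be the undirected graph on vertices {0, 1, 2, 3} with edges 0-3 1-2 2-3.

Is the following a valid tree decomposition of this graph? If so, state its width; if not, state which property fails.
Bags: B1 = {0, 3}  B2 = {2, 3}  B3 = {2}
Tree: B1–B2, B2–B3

No — vertex 1 appears in no bag.

A tree decomposition must satisfy three properties: every vertex lies in some bag; for every edge, both endpoints lie together in some bag; and for every vertex, the bags containing it form a connected subtree. Here vertex 1 appears in no bag, so the decomposition is invalid.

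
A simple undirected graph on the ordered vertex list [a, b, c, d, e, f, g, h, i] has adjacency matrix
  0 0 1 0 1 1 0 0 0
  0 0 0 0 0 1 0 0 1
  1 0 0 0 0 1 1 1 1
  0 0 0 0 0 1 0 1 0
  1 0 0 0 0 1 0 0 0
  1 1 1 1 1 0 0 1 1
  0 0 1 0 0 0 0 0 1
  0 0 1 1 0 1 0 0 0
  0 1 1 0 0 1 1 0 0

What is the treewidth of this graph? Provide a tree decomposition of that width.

Treewidth 2.
One optimal decomposition is:
Bags: B1 = {a, c, f}  B2 = {c, f, i}  B3 = {c, f, h}  B4 = {d, f, h}  B5 = {a, e, f}  B6 = {c, g, i}  B7 = {b, f, i}
Tree: B1–B2, B1–B3, B3–B4, B1–B5, B2–B6, B2–B7

Each bag holds 3 vertices, so the decomposition has width 2, which upper-bounds the treewidth. On the other hand G contains the 3-clique {c, g, i}. A clique must lie in a single bag of any decomposition, so no decomposition can have width below 2. Hence tw(G) = 2 exactly.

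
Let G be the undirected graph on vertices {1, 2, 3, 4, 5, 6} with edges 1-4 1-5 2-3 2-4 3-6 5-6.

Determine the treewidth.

2

A width-2 tree decomposition is:
Bags: B1 = {3, 5, 6}  B2 = {2, 3, 5}  B3 = {2, 4, 5}  B4 = {1, 4, 5}
Tree: B1–B2, B2–B3, B3–B4
Every bag has size at most 3, so the width is 3 − 1 = 2 and tw(G) ≤ 2. Since 5–6–3–2–4–1–5 is a cycle in G, G is not acyclic. Forests are exactly the graphs of treewidth ≤ 1, so tw(G) ≥ 2. Therefore the treewidth is 2.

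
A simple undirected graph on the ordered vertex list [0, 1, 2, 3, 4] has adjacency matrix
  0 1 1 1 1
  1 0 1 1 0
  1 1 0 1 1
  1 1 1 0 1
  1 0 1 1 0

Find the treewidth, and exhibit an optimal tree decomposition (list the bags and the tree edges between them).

Treewidth 3.
Bags: B1 = {0, 2, 3, 4}  B2 = {0, 1, 2, 3}
Tree: B1–B2

Each bag holds 4 vertices, so the decomposition has width 3, which upper-bounds the treewidth. For the lower bound, the 4 vertices {0, 1, 2, 3} are pairwise adjacent, and any tree decomposition puts a clique entirely inside one bag — forcing width ≥ 3. Therefore the treewidth is 3.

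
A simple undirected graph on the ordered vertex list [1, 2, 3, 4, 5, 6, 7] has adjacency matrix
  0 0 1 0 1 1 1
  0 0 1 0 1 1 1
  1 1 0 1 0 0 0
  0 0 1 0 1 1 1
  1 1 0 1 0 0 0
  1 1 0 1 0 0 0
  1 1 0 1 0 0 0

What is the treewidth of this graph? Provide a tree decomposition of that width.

Treewidth 3.
One optimal decomposition is:
Bags: B1 = {1, 2, 3, 4}  B2 = {1, 2, 4, 5}  B3 = {1, 2, 4, 6}  B4 = {1, 2, 4, 7}
Tree: B1–B2, B2–B3, B3–B4

Each bag holds 4 vertices, so the decomposition has width 3, which upper-bounds the treewidth. For the lower bound: the 4 vertex sets {2,3}, {1,5}, {4}, {6} are disjoint, each induces a connected subgraph, and every pair is joined by at least one edge of G. Contracting each set to a single vertex therefore yields K_{4} as a minor, and since treewidth is minor-monotone, tw(G) ≥ tw(K_{4}) = 3. Combining the bounds, tw(G) = 3.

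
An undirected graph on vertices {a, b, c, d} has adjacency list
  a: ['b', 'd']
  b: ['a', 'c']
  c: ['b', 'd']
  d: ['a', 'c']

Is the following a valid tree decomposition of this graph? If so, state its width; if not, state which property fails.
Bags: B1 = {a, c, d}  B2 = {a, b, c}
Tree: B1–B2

Vertex coverage: the bags together contain {a, b, c, d}, the full vertex set. Edge coverage: each edge of G has both endpoints in at least one bag. Running intersection: for every vertex, the bags containing it form a connected subtree. All three properties hold, so this is a valid tree decomposition of width max|bag| − 1 = 2, and hence tw(G) ≤ 2.

Yes; width 2.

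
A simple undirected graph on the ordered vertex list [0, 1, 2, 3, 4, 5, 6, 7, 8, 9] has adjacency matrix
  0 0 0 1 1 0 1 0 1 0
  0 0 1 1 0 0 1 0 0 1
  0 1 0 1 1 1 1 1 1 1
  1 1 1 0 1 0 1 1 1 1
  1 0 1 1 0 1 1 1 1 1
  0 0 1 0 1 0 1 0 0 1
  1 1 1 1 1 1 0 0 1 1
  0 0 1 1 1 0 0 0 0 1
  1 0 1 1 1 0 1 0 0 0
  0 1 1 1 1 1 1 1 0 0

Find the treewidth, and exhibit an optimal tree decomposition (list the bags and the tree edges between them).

Treewidth 4.
Bags: B1 = {2, 3, 4, 6, 9}  B2 = {1, 2, 3, 6, 9}  B3 = {2, 3, 4, 7, 9}  B4 = {2, 3, 4, 6, 8}  B5 = {0, 3, 4, 6, 8}  B6 = {2, 4, 5, 6, 9}
Tree: B1–B2, B1–B3, B1–B4, B4–B5, B1–B6

Each bag holds 5 vertices, so the decomposition has width 4, which upper-bounds the treewidth. For the lower bound, the 5 vertices {0, 3, 4, 6, 8} are pairwise adjacent, and any tree decomposition puts a clique entirely inside one bag — forcing width ≥ 4. Therefore the treewidth is 4.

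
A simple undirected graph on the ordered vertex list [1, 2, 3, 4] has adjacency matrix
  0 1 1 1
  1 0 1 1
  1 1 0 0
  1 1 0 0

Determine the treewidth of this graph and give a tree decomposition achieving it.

Treewidth 2.
One such decomposition:
Bags: B1 = {1, 2, 3}  B2 = {1, 2, 4}
Tree: B1–B2

The largest bag has 3 vertices, giving width 2; this decomposition certifies tw(G) ≤ 2. Conversely, {1, 2, 3} is a clique of size 3, and the vertices of any clique must share a bag in every tree decomposition; so some bag has ≥ 3 vertices and tw(G) ≥ 2. Hence tw(G) = 2 exactly.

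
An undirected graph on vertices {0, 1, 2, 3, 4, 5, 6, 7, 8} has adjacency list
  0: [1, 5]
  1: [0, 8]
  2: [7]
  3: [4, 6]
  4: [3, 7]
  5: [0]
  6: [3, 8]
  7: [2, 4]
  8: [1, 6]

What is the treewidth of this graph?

A width-1 tree decomposition is:
Bags: B1 = {0, 5}  B2 = {0, 1}  B3 = {1, 8}  B4 = {6, 8}  B5 = {3, 6}  B6 = {3, 4}  B7 = {4, 7}  B8 = {2, 7}
Tree: B1–B2, B2–B3, B3–B4, B4–B5, B5–B6, B6–B7, B7–B8
The largest bag has 2 vertices, giving width 1; this decomposition certifies tw(G) ≤ 1. Any graph with an edge has treewidth ≥ 1, and G has the edge 5–0. Hence tw(G) = 1 exactly.

1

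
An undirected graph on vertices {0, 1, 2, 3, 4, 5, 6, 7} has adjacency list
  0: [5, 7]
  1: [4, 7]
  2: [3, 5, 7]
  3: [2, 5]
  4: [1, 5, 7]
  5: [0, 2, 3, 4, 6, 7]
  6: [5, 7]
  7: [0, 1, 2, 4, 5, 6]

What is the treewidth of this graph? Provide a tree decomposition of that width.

Treewidth 2.
One such decomposition:
Bags: B1 = {2, 5, 7}  B2 = {4, 5, 7}  B3 = {0, 5, 7}  B4 = {1, 4, 7}  B5 = {2, 3, 5}  B6 = {5, 6, 7}
Tree: B1–B2, B2–B3, B2–B4, B1–B5, B2–B6

Each bag holds 3 vertices, so the decomposition has width 2, which upper-bounds the treewidth. For the lower bound, the 3 vertices {1, 4, 7} are pairwise adjacent, and any tree decomposition puts a clique entirely inside one bag — forcing width ≥ 2. Therefore the treewidth is 2.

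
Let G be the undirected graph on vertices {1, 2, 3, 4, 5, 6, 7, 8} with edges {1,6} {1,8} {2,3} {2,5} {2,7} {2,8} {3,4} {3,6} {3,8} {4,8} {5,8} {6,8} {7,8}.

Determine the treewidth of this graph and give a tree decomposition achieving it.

The largest bag has 3 vertices, giving width 2; this decomposition certifies tw(G) ≤ 2. Conversely, {1, 6, 8} is a clique of size 3, and the vertices of any clique must share a bag in every tree decomposition; so some bag has ≥ 3 vertices and tw(G) ≥ 2. Hence tw(G) = 2 exactly.

Treewidth 2.
Bags: B1 = {2, 3, 8}  B2 = {3, 6, 8}  B3 = {1, 6, 8}  B4 = {2, 5, 8}  B5 = {2, 7, 8}  B6 = {3, 4, 8}
Tree: B1–B2, B2–B3, B1–B4, B1–B5, B1–B6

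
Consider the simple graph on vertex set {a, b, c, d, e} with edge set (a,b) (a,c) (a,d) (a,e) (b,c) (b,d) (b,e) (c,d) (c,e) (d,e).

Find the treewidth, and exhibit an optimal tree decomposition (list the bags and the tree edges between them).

Treewidth 4.
Bags: B1 = {a, b, c, d, e}
Tree: (single bag)

With just one bag of size 5, the width is 5 − 1 = 4, so tw(G) ≤ 4. For the lower bound, the 5 vertices {a, b, c, d, e} are pairwise adjacent, and any tree decomposition puts a clique entirely inside one bag — forcing width ≥ 4. Hence tw(G) = 4 exactly.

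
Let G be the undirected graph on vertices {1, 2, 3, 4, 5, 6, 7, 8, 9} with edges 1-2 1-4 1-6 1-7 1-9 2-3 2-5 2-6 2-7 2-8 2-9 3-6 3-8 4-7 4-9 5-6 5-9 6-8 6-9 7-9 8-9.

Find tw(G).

3

A width-3 tree decomposition is:
Bags: B1 = {2, 6, 8, 9}  B2 = {1, 2, 6, 9}  B3 = {1, 2, 7, 9}  B4 = {2, 5, 6, 9}  B5 = {2, 3, 6, 8}  B6 = {1, 4, 7, 9}
Tree: B1–B2, B2–B3, B2–B4, B1–B5, B3–B6
Every bag has size at most 4, so the width is 4 − 1 = 3 and tw(G) ≤ 3. For the lower bound, the 4 vertices {2, 6, 8, 9} are pairwise adjacent, and any tree decomposition puts a clique entirely inside one bag — forcing width ≥ 3. Hence tw(G) = 3 exactly.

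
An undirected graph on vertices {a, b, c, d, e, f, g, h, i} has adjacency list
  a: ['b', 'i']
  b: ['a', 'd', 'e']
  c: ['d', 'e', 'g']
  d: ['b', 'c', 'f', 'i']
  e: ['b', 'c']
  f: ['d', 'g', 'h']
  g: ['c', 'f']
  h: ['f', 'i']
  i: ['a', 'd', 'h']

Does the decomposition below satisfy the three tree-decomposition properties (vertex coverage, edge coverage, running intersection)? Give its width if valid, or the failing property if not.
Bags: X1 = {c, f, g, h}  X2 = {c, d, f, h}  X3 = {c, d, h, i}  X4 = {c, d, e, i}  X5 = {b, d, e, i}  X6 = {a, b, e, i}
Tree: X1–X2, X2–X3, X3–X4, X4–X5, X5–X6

Checking the three conditions: (i) the bags cover all of {a, b, c, d, e, f, g, h, i}; (ii) for each edge, some bag contains both endpoints; (iii) the bags containing any fixed vertex form a subtree. All hold, so the decomposition is valid with width 4 − 1 = 3.

Yes; width 3.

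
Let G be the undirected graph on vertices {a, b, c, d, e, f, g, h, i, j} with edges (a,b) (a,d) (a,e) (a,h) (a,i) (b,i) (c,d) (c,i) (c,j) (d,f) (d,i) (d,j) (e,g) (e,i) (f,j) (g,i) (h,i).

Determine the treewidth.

2

A width-2 tree decomposition is:
Bags: B1 = {c, d, i}  B2 = {a, d, i}  B3 = {a, e, i}  B4 = {c, d, j}  B5 = {d, f, j}  B6 = {a, b, i}  B7 = {a, h, i}  B8 = {e, g, i}
Tree: B1–B2, B2–B3, B1–B4, B4–B5, B2–B6, B6–B7, B3–B8
Every bag has size at most 3, so the width is 3 − 1 = 2 and tw(G) ≤ 2. For the lower bound, the 3 vertices {c, d, j} are pairwise adjacent, and any tree decomposition puts a clique entirely inside one bag — forcing width ≥ 2. The upper and lower bounds meet at 2, so that is the treewidth.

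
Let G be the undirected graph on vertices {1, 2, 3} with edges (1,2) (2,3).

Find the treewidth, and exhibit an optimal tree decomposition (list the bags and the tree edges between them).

Treewidth 1.
One such decomposition:
Bags: B1 = {1, 2}  B2 = {2, 3}
Tree: B1–B2

Each bag holds 2 vertices, so the decomposition has width 1, which upper-bounds the treewidth. Since G has at least one edge (e.g. 1–2), it is not an edgeless graph, so tw(G) ≥ 1. Combining the bounds, tw(G) = 1.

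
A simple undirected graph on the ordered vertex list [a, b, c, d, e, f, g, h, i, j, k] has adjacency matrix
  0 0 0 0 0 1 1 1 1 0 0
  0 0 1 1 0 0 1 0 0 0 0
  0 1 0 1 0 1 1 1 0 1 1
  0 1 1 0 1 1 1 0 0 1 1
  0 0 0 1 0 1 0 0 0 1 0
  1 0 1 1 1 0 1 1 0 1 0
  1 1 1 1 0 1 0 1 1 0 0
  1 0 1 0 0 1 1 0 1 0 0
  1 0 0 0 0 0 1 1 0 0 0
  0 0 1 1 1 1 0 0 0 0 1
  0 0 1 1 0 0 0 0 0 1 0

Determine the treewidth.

A width-3 tree decomposition is:
Bags: B1 = {c, d, f, g}  B2 = {c, d, f, j}  B3 = {c, d, j, k}  B4 = {b, c, d, g}  B5 = {c, f, g, h}  B6 = {a, f, g, h}  B7 = {d, e, f, j}  B8 = {a, g, h, i}
Tree: B1–B2, B2–B3, B1–B4, B1–B5, B5–B6, B2–B7, B6–B8
The largest bag has 4 vertices, giving width 3; this decomposition certifies tw(G) ≤ 3. On the other hand G contains the 4-clique {d, e, f, j}. A clique must lie in a single bag of any decomposition, so no decomposition can have width below 3. Combining the bounds, tw(G) = 3.

3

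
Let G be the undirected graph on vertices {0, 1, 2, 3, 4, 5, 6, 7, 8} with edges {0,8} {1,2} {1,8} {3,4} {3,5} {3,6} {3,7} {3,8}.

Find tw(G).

A width-1 tree decomposition is:
Bags: B1 = {1, 8}  B2 = {3, 8}  B3 = {3, 7}  B4 = {1, 2}  B5 = {3, 6}  B6 = {0, 8}  B7 = {3, 5}  B8 = {3, 4}
Tree: B1–B2, B2–B3, B1–B4, B3–B5, B2–B6, B2–B7, B3–B8
Each bag holds 2 vertices, so the decomposition has width 1, which upper-bounds the treewidth. Any graph with an edge has treewidth ≥ 1, and G has the edge 1–8. Hence tw(G) = 1 exactly.

1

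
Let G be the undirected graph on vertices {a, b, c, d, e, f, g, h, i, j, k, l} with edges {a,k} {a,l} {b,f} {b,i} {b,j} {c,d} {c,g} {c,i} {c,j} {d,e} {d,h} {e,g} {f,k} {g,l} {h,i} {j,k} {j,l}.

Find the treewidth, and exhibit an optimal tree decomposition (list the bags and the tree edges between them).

Treewidth 3.
One such decomposition:
Bags: B1 = {d, e, g, h}  B2 = {c, d, g, h}  B3 = {c, g, h, i}  B4 = {c, g, i, l}  B5 = {c, i, j, l}  B6 = {b, i, j, l}  B7 = {a, b, j, l}  B8 = {a, b, j, k}  B9 = {a, b, f, k}
Tree: B1–B2, B2–B3, B3–B4, B4–B5, B5–B6, B6–B7, B7–B8, B8–B9

The largest bag has 4 vertices, giving width 3; this decomposition certifies tw(G) ≤ 3. For the lower bound: the 4 vertex sets {d,e,h}, {g}, {c}, {b,i,j,l} are disjoint, each induces a connected subgraph, and every pair is joined by at least one edge of G. Contracting each set to a single vertex therefore yields K_{4} as a minor, and since treewidth is minor-monotone, tw(G) ≥ tw(K_{4}) = 3. Hence tw(G) = 3 exactly.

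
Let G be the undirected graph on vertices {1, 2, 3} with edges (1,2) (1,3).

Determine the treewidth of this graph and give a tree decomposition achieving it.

Every bag has size at most 2, so the width is 2 − 1 = 1 and tw(G) ≤ 1. Any graph with an edge has treewidth ≥ 1, and G has the edge 2–1. Hence tw(G) = 1 exactly.

Treewidth 1.
One such decomposition:
Bags: B1 = {1, 2}  B2 = {1, 3}
Tree: B1–B2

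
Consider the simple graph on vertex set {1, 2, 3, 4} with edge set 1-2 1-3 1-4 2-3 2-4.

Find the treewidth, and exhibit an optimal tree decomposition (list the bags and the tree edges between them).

Treewidth 2.
Bags: B1 = {1, 2, 4}  B2 = {1, 2, 3}
Tree: B1–B2

Each bag holds 3 vertices, so the decomposition has width 2, which upper-bounds the treewidth. For the lower bound, the 3 vertices {1, 2, 3} are pairwise adjacent, and any tree decomposition puts a clique entirely inside one bag — forcing width ≥ 2. Therefore the treewidth is 2.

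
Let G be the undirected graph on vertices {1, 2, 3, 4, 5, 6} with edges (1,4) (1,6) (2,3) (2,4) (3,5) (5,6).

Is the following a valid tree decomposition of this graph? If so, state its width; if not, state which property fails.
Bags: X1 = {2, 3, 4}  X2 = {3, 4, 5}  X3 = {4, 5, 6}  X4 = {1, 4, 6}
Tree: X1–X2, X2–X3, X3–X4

Checking the three conditions: (i) the bags cover all of {1, 2, 3, 4, 5, 6}; (ii) for each edge, some bag contains both endpoints; (iii) the bags containing any fixed vertex form a subtree. All hold, so the decomposition is valid with width 3 − 1 = 2.

Yes; width 2.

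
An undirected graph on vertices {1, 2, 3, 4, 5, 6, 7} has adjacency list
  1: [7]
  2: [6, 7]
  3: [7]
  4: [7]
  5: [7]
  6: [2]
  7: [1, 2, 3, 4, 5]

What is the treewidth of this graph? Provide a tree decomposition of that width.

Treewidth 1.
Bags: B1 = {2, 7}  B2 = {3, 7}  B3 = {4, 7}  B4 = {2, 6}  B5 = {5, 7}  B6 = {1, 7}
Tree: B1–B2, B2–B3, B1–B4, B3–B5, B5–B6

The largest bag has 2 vertices, giving width 1; this decomposition certifies tw(G) ≤ 1. Since G has at least one edge (e.g. 2–7), it is not an edgeless graph, so tw(G) ≥ 1. Therefore the treewidth is 1.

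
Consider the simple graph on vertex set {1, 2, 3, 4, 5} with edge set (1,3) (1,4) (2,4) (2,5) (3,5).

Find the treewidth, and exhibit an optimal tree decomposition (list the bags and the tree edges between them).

Treewidth 2.
One such decomposition:
Bags: B1 = {1, 2, 4}  B2 = {1, 2, 3}  B3 = {2, 3, 5}
Tree: B1–B2, B2–B3

The largest bag has 3 vertices, giving width 2; this decomposition certifies tw(G) ≤ 2. The edges 2–4–1–3–5–2 form a cycle, so G is not a tree and its treewidth is at least 2. Combining the bounds, tw(G) = 2.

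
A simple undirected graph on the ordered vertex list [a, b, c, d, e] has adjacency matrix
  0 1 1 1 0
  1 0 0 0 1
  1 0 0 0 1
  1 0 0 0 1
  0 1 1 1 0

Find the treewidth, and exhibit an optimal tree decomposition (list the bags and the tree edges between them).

Treewidth 2.
One such decomposition:
Bags: B1 = {a, b, e}  B2 = {a, c, e}  B3 = {a, d, e}
Tree: B1–B2, B2–B3

Every bag has size at most 3, so the width is 3 − 1 = 2 and tw(G) ≤ 2. Since e–b–a–c–e is a cycle in G, G is not acyclic. Forests are exactly the graphs of treewidth ≤ 1, so tw(G) ≥ 2. The upper and lower bounds meet at 2, so that is the treewidth.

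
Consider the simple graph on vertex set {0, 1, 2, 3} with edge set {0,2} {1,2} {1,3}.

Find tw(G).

A width-1 tree decomposition is:
Bags: B1 = {1, 2}  B2 = {0, 2}  B3 = {1, 3}
Tree: B1–B2, B1–B3
The largest bag has 2 vertices, giving width 1; this decomposition certifies tw(G) ≤ 1. Any graph with an edge has treewidth ≥ 1, and G has the edge 2–1. Therefore the treewidth is 1.

1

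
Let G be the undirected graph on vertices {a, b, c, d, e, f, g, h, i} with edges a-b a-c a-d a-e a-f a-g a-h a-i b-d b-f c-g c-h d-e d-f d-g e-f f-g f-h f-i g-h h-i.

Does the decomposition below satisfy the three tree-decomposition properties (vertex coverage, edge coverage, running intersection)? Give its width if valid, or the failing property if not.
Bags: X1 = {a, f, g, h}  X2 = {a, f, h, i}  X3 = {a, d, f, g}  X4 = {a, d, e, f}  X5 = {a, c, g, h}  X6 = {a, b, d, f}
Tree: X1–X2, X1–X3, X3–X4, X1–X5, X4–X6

Every vertex of G appears in some bag (union = {a, b, c, d, e, f, g, h, i}); every edge is covered by a bag; and for each vertex v the set of bags containing v is connected in the bag tree. The decomposition is therefore valid. The largest bag has 4 vertices, so the width is 3.

Yes; width 3.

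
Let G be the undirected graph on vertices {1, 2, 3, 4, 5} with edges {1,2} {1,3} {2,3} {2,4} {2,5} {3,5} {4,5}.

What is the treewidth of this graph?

2

A width-2 tree decomposition is:
Bags: B1 = {2, 3, 5}  B2 = {1, 2, 3}  B3 = {2, 4, 5}
Tree: B1–B2, B1–B3
Every bag has size at most 3, so the width is 3 − 1 = 2 and tw(G) ≤ 2. Conversely, {1, 2, 3} is a clique of size 3, and the vertices of any clique must share a bag in every tree decomposition; so some bag has ≥ 3 vertices and tw(G) ≥ 2. Combining the bounds, tw(G) = 2.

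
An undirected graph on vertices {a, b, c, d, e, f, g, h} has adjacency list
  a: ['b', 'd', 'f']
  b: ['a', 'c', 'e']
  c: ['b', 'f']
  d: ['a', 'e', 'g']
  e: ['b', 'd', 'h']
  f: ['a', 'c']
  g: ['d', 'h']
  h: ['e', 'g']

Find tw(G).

A width-2 tree decomposition is:
Bags: B1 = {e, g, h}  B2 = {d, e, g}  B3 = {b, d, e}  B4 = {a, b, d}  B5 = {a, b, c}  B6 = {a, c, f}
Tree: B1–B2, B2–B3, B3–B4, B4–B5, B5–B6
The largest bag has 3 vertices, giving width 2; this decomposition certifies tw(G) ≤ 2. Since h–g–d–e–h is a cycle in G, G is not acyclic. Forests are exactly the graphs of treewidth ≤ 1, so tw(G) ≥ 2. Therefore the treewidth is 2.

2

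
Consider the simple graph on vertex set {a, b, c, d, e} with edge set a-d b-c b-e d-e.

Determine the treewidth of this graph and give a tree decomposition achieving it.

The largest bag has 2 vertices, giving width 1; this decomposition certifies tw(G) ≤ 1. G has an edge, so its treewidth is at least 1. Therefore the treewidth is 1.

Treewidth 1.
One optimal decomposition is:
Bags: B1 = {b, c}  B2 = {b, e}  B3 = {d, e}  B4 = {a, d}
Tree: B1–B2, B2–B3, B3–B4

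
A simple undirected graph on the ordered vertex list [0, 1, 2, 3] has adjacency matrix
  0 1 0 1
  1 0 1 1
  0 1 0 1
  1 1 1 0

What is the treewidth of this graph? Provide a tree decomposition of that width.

The largest bag has 3 vertices, giving width 2; this decomposition certifies tw(G) ≤ 2. For the lower bound, the 3 vertices {0, 1, 3} are pairwise adjacent, and any tree decomposition puts a clique entirely inside one bag — forcing width ≥ 2. Therefore the treewidth is 2.

Treewidth 2.
One optimal decomposition is:
Bags: B1 = {0, 1, 3}  B2 = {1, 2, 3}
Tree: B1–B2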